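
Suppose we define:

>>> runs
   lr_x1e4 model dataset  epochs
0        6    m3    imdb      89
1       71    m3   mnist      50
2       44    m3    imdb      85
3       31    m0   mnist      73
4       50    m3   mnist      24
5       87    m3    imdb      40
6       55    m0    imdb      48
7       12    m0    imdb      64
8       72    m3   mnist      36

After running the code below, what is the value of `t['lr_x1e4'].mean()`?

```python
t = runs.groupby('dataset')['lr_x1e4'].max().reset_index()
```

79.5

group by dataset, max of lr_x1e4:
dataset
imdb     87
mnist    72
Name: lr_x1e4, dtype: int64
reset_index():
  dataset  lr_x1e4
0    imdb       87
1   mnist       72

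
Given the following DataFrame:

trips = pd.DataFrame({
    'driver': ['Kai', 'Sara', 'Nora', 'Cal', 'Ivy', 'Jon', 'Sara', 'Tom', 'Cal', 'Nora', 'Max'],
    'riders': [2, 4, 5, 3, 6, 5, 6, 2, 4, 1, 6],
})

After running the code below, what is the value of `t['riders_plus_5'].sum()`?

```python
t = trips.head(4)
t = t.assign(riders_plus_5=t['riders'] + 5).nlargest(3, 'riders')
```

take first 4 rows:
  driver  riders
0    Kai       2
1   Sara       4
2   Nora       5
3    Cal       3
add column riders_plus_5 = t['riders'] + 5:
  driver  riders  riders_plus_5
0    Kai       2              7
1   Sara       4              9
2   Nora       5             10
3    Cal       3              8
take 3 rows with largest riders:
  driver  riders  riders_plus_5
2   Nora       5             10
1   Sara       4              9
3    Cal       3              8
The sum of column 'riders_plus_5' is 27.

27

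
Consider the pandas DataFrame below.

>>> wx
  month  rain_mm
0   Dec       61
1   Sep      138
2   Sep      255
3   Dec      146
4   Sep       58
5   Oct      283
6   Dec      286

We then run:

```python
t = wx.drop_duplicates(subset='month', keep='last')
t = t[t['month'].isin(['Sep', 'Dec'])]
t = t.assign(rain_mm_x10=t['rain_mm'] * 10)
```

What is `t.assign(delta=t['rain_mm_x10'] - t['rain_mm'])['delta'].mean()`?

drop duplicate month (keep=last):
  month  rain_mm
4   Sep       58
5   Oct      283
6   Dec      286
filter rows where month in ['Sep', 'Dec']:
  month  rain_mm
4   Sep       58
6   Dec      286
add column rain_mm_x10 = t['rain_mm'] * 10:
  month  rain_mm  rain_mm_x10
4   Sep       58          580
6   Dec      286         2860
add column delta = t['rain_mm_x10'] - t['rain_mm']:
  month  rain_mm  rain_mm_x10  delta
4   Sep       58          580    522
6   Dec      286         2860   2574
Then the mean of column 'delta': 1548.0

1548.0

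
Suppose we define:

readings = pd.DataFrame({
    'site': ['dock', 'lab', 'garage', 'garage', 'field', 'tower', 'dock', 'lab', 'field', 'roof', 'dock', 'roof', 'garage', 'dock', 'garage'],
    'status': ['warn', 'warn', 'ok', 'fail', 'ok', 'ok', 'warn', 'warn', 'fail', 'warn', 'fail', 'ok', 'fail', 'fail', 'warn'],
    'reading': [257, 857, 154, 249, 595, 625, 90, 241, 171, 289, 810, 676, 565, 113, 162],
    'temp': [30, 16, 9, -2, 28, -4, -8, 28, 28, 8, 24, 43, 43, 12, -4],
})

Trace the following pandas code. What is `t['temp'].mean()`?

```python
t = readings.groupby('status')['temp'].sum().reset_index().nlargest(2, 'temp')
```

group by status, sum of temp:
status
fail    105
ok       76
warn     70
Name: temp, dtype: int64
reset_index():
  status  temp
0   fail   105
1     ok    76
2   warn    70
take 2 rows with largest temp:
  status  temp
0   fail   105
1     ok    76
The mean of column 'temp' is 90.5.

90.5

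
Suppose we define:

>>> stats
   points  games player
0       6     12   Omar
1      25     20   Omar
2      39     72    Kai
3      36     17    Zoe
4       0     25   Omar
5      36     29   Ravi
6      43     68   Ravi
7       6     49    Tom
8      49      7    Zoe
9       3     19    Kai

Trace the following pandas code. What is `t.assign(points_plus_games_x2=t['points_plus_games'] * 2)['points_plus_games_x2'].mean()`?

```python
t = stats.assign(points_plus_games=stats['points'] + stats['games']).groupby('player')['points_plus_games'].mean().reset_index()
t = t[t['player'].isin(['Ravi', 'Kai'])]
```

add column points_plus_games = stats['points'] + stats['games']:
   points  games player  points_plus_games
0       6     12   Omar                 18
1      25     20   Omar                 45
2      39     72    Kai                111
3      36     17    Zoe                 53
4       0     25   Omar                 25
5      36     29   Ravi                 65
6      43     68   Ravi                111
7       6     49    Tom                 55
8      49      7    Zoe                 56
9       3     19    Kai                 22
group by player, mean of points_plus_games:
player
Kai     66.500000
Omar    29.333333
Ravi    88.000000
Tom     55.000000
Zoe     54.500000
Name: points_plus_games, dtype: float64
reset_index():
  player  points_plus_games
0    Kai          66.500000
1   Omar          29.333333
2   Ravi          88.000000
3    Tom          55.000000
4    Zoe          54.500000
filter rows where player in ['Ravi', 'Kai']:
  player  points_plus_games
0    Kai               66.5
2   Ravi               88.0
add column points_plus_games_x2 = t['points_plus_games'] * 2:
  player  points_plus_games  points_plus_games_x2
0    Kai               66.5                 133.0
2   Ravi               88.0                 176.0
Hence 154.5.

154.5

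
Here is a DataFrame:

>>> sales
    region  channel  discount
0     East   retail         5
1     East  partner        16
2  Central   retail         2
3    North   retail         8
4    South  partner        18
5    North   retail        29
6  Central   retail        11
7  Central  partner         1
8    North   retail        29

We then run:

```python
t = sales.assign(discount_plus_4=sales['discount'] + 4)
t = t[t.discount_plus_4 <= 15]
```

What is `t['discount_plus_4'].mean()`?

9.4

add column discount_plus_4 = sales['discount'] + 4:
    region  channel  discount  discount_plus_4
0     East   retail         5                9
1     East  partner        16               20
2  Central   retail         2                6
3    North   retail         8               12
4    South  partner        18               22
5    North   retail        29               33
6  Central   retail        11               15
7  Central  partner         1                5
8    North   retail        29               33
filter rows where discount_plus_4 <= 15:
    region  channel  discount  discount_plus_4
0     East   retail         5                9
2  Central   retail         2                6
3    North   retail         8               12
6  Central   retail        11               15
7  Central  partner         1                5
mean of column 'discount_plus_4' → 9.4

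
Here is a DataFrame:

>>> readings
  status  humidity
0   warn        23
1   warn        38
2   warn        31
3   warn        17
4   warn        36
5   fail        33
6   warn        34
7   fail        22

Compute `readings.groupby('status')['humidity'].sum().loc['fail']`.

55

group by status, sum of humidity:
status
fail     55
warn    179
Name: humidity, dtype: int64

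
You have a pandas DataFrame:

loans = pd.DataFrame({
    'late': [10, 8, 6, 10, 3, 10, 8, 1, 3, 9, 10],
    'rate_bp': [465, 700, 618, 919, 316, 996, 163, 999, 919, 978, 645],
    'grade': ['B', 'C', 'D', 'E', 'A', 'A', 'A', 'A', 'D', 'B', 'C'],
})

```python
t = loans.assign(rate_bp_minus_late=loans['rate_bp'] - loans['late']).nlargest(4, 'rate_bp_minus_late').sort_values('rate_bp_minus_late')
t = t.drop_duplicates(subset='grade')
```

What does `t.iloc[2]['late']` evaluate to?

10

add column rate_bp_minus_late = loans['rate_bp'] - loans['late']:
    late  rate_bp grade  rate_bp_minus_late
0     10      465     B                 455
1      8      700     C                 692
2      6      618     D                 612
3     10      919     E                 909
4      3      316     A                 313
5     10      996     A                 986
6      8      163     A                 155
7      1      999     A                 998
8      3      919     D                 916
9      9      978     B                 969
10    10      645     C                 635
take 4 rows with largest rate_bp_minus_late:
   late  rate_bp grade  rate_bp_minus_late
7     1      999     A                 998
5    10      996     A                 986
9     9      978     B                 969
8     3      919     D                 916
sort by rate_bp_minus_late:
   late  rate_bp grade  rate_bp_minus_late
8     3      919     D                 916
9     9      978     B                 969
5    10      996     A                 986
7     1      999     A                 998
drop duplicate grade (keep=first):
   late  rate_bp grade  rate_bp_minus_late
8     3      919     D                 916
9     9      978     B                 969
5    10      996     A                 986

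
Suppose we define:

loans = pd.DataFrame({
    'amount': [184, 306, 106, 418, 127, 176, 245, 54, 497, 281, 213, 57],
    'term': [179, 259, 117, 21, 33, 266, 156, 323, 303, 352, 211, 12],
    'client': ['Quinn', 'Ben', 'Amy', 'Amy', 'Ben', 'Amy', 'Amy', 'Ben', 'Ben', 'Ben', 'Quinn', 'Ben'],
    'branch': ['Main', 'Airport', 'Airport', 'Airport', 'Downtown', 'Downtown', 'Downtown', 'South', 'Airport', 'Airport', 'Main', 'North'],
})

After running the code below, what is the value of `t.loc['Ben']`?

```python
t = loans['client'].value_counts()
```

6

value_counts of client:
client
Ben      6
Amy      4
Quinn    2
Name: count, dtype: int64
Taking the value at index 'Ben' gives 6.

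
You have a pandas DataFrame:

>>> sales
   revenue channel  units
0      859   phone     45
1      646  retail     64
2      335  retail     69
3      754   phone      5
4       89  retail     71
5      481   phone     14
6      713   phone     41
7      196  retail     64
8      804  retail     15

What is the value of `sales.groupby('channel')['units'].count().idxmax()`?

group by channel, count of units:
channel
phone     4
retail    5
Name: units, dtype: int64
The label with the largest value is retail.

retail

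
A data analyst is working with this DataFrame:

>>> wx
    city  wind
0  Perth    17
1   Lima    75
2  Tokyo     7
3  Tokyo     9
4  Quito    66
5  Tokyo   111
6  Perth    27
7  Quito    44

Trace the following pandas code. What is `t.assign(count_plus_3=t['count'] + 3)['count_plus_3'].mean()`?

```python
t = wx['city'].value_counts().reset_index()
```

5.0

value_counts of city:
city
Tokyo    3
Perth    2
Quito    2
Lima     1
Name: count, dtype: int64
reset_index():
    city  count
0  Tokyo      3
1  Perth      2
2  Quito      2
3   Lima      1
add column count_plus_3 = t['count'] + 3:
    city  count  count_plus_3
0  Tokyo      3             6
1  Perth      2             5
2  Quito      2             5
3   Lima      1             4
Then the mean of column 'count_plus_3': 5.0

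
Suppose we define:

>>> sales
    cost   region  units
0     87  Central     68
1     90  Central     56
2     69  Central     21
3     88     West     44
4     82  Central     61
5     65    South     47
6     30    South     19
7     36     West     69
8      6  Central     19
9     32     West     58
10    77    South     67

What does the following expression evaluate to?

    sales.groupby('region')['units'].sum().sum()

529

group by region, sum of units:
region
Central    225
South      133
West       171
Name: units, dtype: int64
The sum of the resulting series is 529.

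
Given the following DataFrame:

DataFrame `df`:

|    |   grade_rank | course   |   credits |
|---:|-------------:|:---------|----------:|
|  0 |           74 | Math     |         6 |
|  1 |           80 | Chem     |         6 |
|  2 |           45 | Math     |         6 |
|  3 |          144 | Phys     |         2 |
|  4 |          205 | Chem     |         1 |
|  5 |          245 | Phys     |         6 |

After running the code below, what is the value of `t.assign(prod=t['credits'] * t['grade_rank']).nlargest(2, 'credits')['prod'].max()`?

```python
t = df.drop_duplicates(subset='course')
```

drop duplicate course (keep=first):
   grade_rank course  credits
0          74   Math        6
1          80   Chem        6
3         144   Phys        2
add column prod = t['credits'] * t['grade_rank']:
   grade_rank course  credits  prod
0          74   Math        6   444
1          80   Chem        6   480
3         144   Phys        2   288
take 2 rows with largest credits:
   grade_rank course  credits  prod
0          74   Math        6   444
1          80   Chem        6   480
Finally, max of column 'prod' = 480.

480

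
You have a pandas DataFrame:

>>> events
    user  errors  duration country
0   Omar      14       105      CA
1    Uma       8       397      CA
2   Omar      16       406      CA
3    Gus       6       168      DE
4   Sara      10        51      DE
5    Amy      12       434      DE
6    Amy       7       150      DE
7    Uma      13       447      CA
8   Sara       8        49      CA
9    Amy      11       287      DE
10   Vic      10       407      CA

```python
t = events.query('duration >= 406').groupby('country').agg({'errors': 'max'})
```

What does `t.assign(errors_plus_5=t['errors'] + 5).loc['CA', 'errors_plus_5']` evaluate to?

filter rows where duration >= 406:
    user  errors  duration country
2   Omar      16       406      CA
5    Amy      12       434      DE
7    Uma      13       447      CA
10   Vic      10       407      CA
group by country, max of errors:
         errors
country        
CA           16
DE           12
add column errors_plus_5 = t['errors'] + 5:
         errors  errors_plus_5
country                       
CA           16             21
DE           12             17

21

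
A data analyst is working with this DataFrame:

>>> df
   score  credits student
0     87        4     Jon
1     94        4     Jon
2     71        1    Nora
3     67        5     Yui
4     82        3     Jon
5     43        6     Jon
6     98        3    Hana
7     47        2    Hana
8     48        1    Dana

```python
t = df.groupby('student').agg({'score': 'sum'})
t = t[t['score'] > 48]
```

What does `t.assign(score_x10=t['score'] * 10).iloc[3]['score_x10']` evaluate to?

670

group by student, sum of score:
         score
student       
Dana        48
Hana       145
Jon        306
Nora        71
Yui         67
filter rows where score > 48:
         score
student       
Hana       145
Jon        306
Nora        71
Yui         67
add column score_x10 = t['score'] * 10:
         score  score_x10
student                  
Hana       145       1450
Jon        306       3060
Nora        71        710
Yui         67        670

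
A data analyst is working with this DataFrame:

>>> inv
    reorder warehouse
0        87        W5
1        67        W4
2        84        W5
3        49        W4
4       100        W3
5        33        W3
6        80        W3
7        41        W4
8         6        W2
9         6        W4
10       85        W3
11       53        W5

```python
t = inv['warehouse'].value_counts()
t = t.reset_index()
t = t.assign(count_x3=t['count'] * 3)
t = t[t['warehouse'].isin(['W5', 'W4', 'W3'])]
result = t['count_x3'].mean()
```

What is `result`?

value_counts of warehouse:
warehouse
W4    4
W3    4
W5    3
W2    1
Name: count, dtype: int64
reset_index():
  warehouse  count
0        W4      4
1        W3      4
2        W5      3
3        W2      1
add column count_x3 = t['count'] * 3:
  warehouse  count  count_x3
0        W4      4        12
1        W3      4        12
2        W5      3         9
3        W2      1         3
filter rows where warehouse in ['W5', 'W4', 'W3']:
  warehouse  count  count_x3
0        W4      4        12
1        W3      4        12
2        W5      3         9
mean of column 'count_x3' → 11.0

11.0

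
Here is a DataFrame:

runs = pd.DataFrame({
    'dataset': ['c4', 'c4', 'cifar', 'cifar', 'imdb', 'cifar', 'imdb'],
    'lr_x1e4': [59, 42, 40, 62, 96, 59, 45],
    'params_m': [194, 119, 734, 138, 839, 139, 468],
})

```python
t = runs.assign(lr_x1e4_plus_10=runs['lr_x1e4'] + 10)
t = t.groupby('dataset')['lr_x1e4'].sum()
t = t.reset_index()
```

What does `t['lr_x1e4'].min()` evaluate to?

add column lr_x1e4_plus_10 = runs['lr_x1e4'] + 10:
  dataset  lr_x1e4  params_m  lr_x1e4_plus_10
0      c4       59       194               69
1      c4       42       119               52
2   cifar       40       734               50
3   cifar       62       138               72
4    imdb       96       839              106
5   cifar       59       139               69
6    imdb       45       468               55
group by dataset, sum of lr_x1e4:
dataset
c4       101
cifar    161
imdb     141
Name: lr_x1e4, dtype: int64
reset_index():
  dataset  lr_x1e4
0      c4      101
1   cifar      161
2    imdb      141
Then the min of column 'lr_x1e4': 101

101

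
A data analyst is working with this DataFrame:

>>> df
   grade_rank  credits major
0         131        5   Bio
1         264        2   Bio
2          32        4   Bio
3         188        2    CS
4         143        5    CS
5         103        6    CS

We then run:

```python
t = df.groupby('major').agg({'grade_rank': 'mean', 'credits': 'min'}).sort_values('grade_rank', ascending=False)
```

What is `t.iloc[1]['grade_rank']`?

group by major: mean(grade_rank), min(credits):
       grade_rank  credits
major                     
Bio    142.333333        2
CS     144.666667        2
sort by grade_rank descending:
       grade_rank  credits
major                     
CS     144.666667        2
Bio    142.333333        2

142.333333333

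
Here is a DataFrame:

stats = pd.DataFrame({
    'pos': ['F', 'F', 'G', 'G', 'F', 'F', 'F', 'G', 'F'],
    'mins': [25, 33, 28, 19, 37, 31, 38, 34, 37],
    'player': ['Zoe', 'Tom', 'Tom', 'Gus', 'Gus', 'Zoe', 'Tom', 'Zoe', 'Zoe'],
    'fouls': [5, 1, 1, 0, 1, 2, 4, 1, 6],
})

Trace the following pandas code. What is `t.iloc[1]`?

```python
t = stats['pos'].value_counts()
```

3

value_counts of pos:
pos
F    6
G    3
Name: count, dtype: int64
Reading off the value at position 1, we get 3.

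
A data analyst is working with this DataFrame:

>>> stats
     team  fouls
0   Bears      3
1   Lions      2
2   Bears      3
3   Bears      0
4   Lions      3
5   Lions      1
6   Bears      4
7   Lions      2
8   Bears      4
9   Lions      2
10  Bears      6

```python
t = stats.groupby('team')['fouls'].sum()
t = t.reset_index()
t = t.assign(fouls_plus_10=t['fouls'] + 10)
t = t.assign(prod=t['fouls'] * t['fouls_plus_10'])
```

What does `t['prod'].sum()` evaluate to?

group by team, sum of fouls:
team
Bears    20
Lions    10
Name: fouls, dtype: int64
reset_index():
    team  fouls
0  Bears     20
1  Lions     10
add column fouls_plus_10 = t['fouls'] + 10:
    team  fouls  fouls_plus_10
0  Bears     20             30
1  Lions     10             20
add column prod = t['fouls'] * t['fouls_plus_10']:
    team  fouls  fouls_plus_10  prod
0  Bears     20             30   600
1  Lions     10             20   200
So sum() = 800.

800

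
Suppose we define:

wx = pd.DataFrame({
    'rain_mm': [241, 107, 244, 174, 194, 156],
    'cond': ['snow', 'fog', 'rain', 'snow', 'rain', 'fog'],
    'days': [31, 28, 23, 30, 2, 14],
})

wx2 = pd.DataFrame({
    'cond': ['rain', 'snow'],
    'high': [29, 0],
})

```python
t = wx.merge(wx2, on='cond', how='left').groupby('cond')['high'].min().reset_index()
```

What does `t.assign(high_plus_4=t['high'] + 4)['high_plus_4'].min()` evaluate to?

merge on 'cond' (how='left') → 6 rows:
   rain_mm  cond  days  high
0      241  snow    31   0.0
1      107   fog    28   NaN
2      244  rain    23  29.0
3      174  snow    30   0.0
4      194  rain     2  29.0
5      156   fog    14   NaN
group by cond, min of high:
cond
fog      NaN
rain    29.0
snow     0.0
Name: high, dtype: float64
reset_index():
   cond  high
0   fog   NaN
1  rain  29.0
2  snow   0.0
add column high_plus_4 = t['high'] + 4:
   cond  high  high_plus_4
0   fog   NaN          NaN
1  rain  29.0         33.0
2  snow   0.0          4.0
Reading off the min of column 'high_plus_4', we get 4.0.

4.0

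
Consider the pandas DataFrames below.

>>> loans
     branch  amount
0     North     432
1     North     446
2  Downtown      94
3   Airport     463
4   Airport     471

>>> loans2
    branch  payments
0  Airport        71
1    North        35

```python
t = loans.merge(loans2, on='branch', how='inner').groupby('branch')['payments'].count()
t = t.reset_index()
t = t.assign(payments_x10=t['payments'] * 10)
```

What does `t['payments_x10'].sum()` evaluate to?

merge on 'branch' (how='inner') → 4 rows:
    branch  amount  payments
0    North     432        35
1    North     446        35
2  Airport     463        71
3  Airport     471        71
group by branch, count of payments:
branch
Airport    2
North      2
Name: payments, dtype: int64
reset_index():
    branch  payments
0  Airport         2
1    North         2
add column payments_x10 = t['payments'] * 10:
    branch  payments  payments_x10
0  Airport         2            20
1    North         2            20
Taking the sum of column 'payments_x10' gives 40.

40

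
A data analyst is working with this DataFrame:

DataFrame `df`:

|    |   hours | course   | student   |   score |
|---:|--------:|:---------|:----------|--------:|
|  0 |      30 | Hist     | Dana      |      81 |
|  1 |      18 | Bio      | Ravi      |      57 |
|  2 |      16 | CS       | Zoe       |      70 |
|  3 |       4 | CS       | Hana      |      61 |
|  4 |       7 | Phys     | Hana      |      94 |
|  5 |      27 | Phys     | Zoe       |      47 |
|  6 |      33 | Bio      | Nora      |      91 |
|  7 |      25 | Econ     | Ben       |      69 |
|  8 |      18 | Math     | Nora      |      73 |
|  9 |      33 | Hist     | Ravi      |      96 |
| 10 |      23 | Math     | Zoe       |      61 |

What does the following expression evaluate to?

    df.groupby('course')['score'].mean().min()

group by course, mean of score:
course
Bio     74.0
CS      65.5
Econ    69.0
Hist    88.5
Math    67.0
Phys    70.5
Name: score, dtype: float64
Hence 65.5.

65.5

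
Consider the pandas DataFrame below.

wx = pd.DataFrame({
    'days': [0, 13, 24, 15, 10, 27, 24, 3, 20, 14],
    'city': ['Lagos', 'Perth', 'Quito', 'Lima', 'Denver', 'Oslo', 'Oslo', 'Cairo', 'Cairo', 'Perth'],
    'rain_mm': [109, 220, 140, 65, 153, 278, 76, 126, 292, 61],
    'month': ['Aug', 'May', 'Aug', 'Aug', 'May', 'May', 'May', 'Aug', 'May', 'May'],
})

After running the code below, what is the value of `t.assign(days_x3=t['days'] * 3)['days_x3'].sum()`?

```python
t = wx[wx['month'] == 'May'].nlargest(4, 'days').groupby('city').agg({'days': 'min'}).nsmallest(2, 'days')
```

filter rows where month == 'May':
   days    city  rain_mm month
1    13   Perth      220   May
4    10  Denver      153   May
5    27    Oslo      278   May
6    24    Oslo       76   May
8    20   Cairo      292   May
9    14   Perth       61   May
take 4 rows with largest days:
   days   city  rain_mm month
5    27   Oslo      278   May
6    24   Oslo       76   May
8    20  Cairo      292   May
9    14  Perth       61   May
group by city, min of days:
       days
city       
Cairo    20
Oslo     24
Perth    14
take 2 rows with smallest days:
       days
city       
Perth    14
Cairo    20
add column days_x3 = t['days'] * 3:
       days  days_x3
city                
Perth    14       42
Cairo    20       60

102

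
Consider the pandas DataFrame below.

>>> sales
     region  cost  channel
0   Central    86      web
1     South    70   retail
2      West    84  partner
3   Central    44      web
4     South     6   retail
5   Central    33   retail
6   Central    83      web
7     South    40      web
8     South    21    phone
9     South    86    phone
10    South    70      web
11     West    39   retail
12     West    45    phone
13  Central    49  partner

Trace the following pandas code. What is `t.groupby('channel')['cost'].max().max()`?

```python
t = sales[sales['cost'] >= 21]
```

filter rows where cost >= 21:
     region  cost  channel
0   Central    86      web
1     South    70   retail
2      West    84  partner
3   Central    44      web
5   Central    33   retail
6   Central    83      web
7     South    40      web
8     South    21    phone
9     South    86    phone
10    South    70      web
11     West    39   retail
12     West    45    phone
13  Central    49  partner
group by channel, max of cost:
channel
partner    84
phone      86
retail     70
web        86
Name: cost, dtype: int64
So max() = 86.

86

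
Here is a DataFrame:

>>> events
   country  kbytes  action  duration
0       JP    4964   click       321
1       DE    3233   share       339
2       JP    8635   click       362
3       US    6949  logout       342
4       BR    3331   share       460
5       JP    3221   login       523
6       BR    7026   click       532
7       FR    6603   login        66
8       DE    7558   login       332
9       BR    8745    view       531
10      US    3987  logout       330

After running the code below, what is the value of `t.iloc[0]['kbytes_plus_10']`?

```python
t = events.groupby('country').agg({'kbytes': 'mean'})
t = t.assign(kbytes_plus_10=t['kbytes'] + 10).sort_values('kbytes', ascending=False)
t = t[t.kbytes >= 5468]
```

group by country, mean of kbytes:
              kbytes
country             
BR       6367.333333
DE       5395.500000
FR       6603.000000
JP       5606.666667
US       5468.000000
add column kbytes_plus_10 = t['kbytes'] + 10:
              kbytes  kbytes_plus_10
country                             
BR       6367.333333     6377.333333
DE       5395.500000     5405.500000
FR       6603.000000     6613.000000
JP       5606.666667     5616.666667
US       5468.000000     5478.000000
sort by kbytes descending:
              kbytes  kbytes_plus_10
country                             
FR       6603.000000     6613.000000
BR       6367.333333     6377.333333
JP       5606.666667     5616.666667
US       5468.000000     5478.000000
DE       5395.500000     5405.500000
filter rows where kbytes >= 5468:
              kbytes  kbytes_plus_10
country                             
FR       6603.000000     6613.000000
BR       6367.333333     6377.333333
JP       5606.666667     5616.666667
US       5468.000000     5478.000000
The value at position 0, column 'kbytes_plus_10' is 6613.0.

6613.0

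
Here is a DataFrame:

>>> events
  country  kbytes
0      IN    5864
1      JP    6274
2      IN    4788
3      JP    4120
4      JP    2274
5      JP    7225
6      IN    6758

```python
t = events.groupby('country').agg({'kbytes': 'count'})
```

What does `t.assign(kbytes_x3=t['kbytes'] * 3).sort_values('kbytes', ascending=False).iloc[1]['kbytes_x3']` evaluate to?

group by country, count of kbytes:
         kbytes
country        
IN            3
JP            4
add column kbytes_x3 = t['kbytes'] * 3:
         kbytes  kbytes_x3
country                   
IN            3          9
JP            4         12
sort by kbytes descending:
         kbytes  kbytes_x3
country                   
JP            4         12
IN            3          9
Taking the value at position 1, column 'kbytes_x3' gives 9.

9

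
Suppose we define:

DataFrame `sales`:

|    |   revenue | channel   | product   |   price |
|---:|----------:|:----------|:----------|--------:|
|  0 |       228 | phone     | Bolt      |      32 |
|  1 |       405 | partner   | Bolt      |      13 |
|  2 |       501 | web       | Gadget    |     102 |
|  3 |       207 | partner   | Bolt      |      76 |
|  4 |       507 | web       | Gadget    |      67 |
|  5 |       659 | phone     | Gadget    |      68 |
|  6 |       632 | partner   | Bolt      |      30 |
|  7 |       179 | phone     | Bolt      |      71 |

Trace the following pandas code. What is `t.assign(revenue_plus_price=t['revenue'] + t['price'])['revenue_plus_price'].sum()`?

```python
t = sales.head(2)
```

take first 2 rows:
   revenue  channel product  price
0      228    phone    Bolt     32
1      405  partner    Bolt     13
add column revenue_plus_price = t['revenue'] + t['price']:
   revenue  channel product  price  revenue_plus_price
0      228    phone    Bolt     32                 260
1      405  partner    Bolt     13                 418
Then the sum of column 'revenue_plus_price': 678

678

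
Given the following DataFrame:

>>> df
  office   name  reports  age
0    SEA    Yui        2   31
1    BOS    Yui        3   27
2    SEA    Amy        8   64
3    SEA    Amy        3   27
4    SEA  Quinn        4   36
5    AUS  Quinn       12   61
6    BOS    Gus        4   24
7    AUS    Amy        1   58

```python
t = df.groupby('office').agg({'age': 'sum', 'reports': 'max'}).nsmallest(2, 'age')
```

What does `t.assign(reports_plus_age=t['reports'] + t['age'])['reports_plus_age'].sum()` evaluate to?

group by office: sum(age), max(reports):
        age  reports
office              
AUS     119       12
BOS      51        4
SEA     158        8
take 2 rows with smallest age:
        age  reports
office              
BOS      51        4
AUS     119       12
add column reports_plus_age = t['reports'] + t['age']:
        age  reports  reports_plus_age
office                                
BOS      51        4                55
AUS     119       12               131
sum of column 'reports_plus_age' → 186

186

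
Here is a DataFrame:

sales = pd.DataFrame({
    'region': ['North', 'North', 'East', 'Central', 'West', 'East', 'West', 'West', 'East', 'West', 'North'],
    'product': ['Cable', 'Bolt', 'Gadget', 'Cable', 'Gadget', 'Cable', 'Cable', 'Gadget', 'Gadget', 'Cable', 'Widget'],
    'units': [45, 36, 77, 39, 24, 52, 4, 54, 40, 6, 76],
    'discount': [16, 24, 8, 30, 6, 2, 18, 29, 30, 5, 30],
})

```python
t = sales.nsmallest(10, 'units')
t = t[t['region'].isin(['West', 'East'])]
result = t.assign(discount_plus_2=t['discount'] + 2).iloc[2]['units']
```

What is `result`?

24

take 10 rows with smallest units:
     region product  units  discount
6      West   Cable      4        18
9      West   Cable      6         5
4      West  Gadget     24         6
1     North    Bolt     36        24
3   Central   Cable     39        30
8      East  Gadget     40        30
0     North   Cable     45        16
5      East   Cable     52         2
7      West  Gadget     54        29
10    North  Widget     76        30
filter rows where region in ['West', 'East']:
  region product  units  discount
6   West   Cable      4        18
9   West   Cable      6         5
4   West  Gadget     24         6
8   East  Gadget     40        30
5   East   Cable     52         2
7   West  Gadget     54        29
add column discount_plus_2 = t['discount'] + 2:
  region product  units  discount  discount_plus_2
6   West   Cable      4        18               20
9   West   Cable      6         5                7
4   West  Gadget     24         6                8
8   East  Gadget     40        30               32
5   East   Cable     52         2                4
7   West  Gadget     54        29               31
Then the value at position 2, column 'units': 24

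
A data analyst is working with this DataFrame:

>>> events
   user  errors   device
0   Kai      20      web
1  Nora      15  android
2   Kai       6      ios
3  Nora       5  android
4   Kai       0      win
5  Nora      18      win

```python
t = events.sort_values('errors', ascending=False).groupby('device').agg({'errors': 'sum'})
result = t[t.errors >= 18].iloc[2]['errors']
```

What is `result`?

sort by errors descending:
   user  errors   device
0   Kai      20      web
5  Nora      18      win
1  Nora      15  android
2   Kai       6      ios
3  Nora       5  android
4   Kai       0      win
group by device, sum of errors:
         errors
device         
android      20
ios           6
web          20
win          18
filter rows where errors >= 18:
         errors
device         
android      20
web          20
win          18
Taking the value at position 2, column 'errors' gives 18.

18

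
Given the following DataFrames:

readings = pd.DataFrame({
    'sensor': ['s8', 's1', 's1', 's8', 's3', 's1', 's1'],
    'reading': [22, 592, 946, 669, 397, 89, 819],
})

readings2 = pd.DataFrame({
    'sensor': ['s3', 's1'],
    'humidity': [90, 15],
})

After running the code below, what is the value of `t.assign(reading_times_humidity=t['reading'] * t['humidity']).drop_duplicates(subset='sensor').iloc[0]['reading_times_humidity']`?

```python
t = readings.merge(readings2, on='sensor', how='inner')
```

merge on 'sensor' (how='inner') → 5 rows:
  sensor  reading  humidity
0     s1      592        15
1     s1      946        15
2     s3      397        90
3     s1       89        15
4     s1      819        15
add column reading_times_humidity = t['reading'] * t['humidity']:
  sensor  reading  humidity  reading_times_humidity
0     s1      592        15                    8880
1     s1      946        15                   14190
2     s3      397        90                   35730
3     s1       89        15                    1335
4     s1      819        15                   12285
drop duplicate sensor (keep=first):
  sensor  reading  humidity  reading_times_humidity
0     s1      592        15                    8880
2     s3      397        90                   35730

8880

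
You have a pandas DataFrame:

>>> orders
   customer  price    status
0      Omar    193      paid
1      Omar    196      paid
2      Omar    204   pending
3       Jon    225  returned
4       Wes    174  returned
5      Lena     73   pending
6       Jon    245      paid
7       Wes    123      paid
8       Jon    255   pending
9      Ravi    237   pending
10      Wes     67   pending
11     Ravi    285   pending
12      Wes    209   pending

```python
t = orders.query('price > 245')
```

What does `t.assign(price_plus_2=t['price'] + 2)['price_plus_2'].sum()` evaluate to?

544

filter rows where price > 245:
   customer  price   status
8       Jon    255  pending
11     Ravi    285  pending
add column price_plus_2 = t['price'] + 2:
   customer  price   status  price_plus_2
8       Jon    255  pending           257
11     Ravi    285  pending           287
Reading off the sum of column 'price_plus_2', we get 544.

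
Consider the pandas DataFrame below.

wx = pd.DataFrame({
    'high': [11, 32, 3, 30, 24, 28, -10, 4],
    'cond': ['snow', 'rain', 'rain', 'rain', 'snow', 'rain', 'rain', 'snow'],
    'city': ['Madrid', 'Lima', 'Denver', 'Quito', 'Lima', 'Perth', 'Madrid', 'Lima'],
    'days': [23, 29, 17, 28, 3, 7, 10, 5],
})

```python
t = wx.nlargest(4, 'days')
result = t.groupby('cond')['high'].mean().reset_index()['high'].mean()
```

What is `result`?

take 4 rows with largest days:
   high  cond    city  days
1    32  rain    Lima    29
3    30  rain   Quito    28
0    11  snow  Madrid    23
2     3  rain  Denver    17
group by cond, mean of high:
cond
rain    21.666667
snow    11.000000
Name: high, dtype: float64
reset_index():
   cond       high
0  rain  21.666667
1  snow  11.000000

16.3333333333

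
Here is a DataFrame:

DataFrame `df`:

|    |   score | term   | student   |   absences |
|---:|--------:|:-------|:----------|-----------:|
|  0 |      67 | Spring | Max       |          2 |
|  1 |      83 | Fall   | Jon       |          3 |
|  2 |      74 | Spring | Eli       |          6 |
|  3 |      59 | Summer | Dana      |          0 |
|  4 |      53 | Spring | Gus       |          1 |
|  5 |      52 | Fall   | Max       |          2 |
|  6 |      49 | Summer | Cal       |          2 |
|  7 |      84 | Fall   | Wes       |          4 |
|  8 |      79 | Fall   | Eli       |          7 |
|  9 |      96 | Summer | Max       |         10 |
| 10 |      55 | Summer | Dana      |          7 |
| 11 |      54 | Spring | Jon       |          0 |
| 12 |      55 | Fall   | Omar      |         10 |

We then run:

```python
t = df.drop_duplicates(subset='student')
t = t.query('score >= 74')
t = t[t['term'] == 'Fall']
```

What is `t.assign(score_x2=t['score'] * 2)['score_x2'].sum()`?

drop duplicate student (keep=first):
    score    term student  absences
0      67  Spring     Max         2
1      83    Fall     Jon         3
2      74  Spring     Eli         6
3      59  Summer    Dana         0
4      53  Spring     Gus         1
6      49  Summer     Cal         2
7      84    Fall     Wes         4
12     55    Fall    Omar        10
filter rows where score >= 74:
   score    term student  absences
1     83    Fall     Jon         3
2     74  Spring     Eli         6
7     84    Fall     Wes         4
filter rows where term == 'Fall':
   score  term student  absences
1     83  Fall     Jon         3
7     84  Fall     Wes         4
add column score_x2 = t['score'] * 2:
   score  term student  absences  score_x2
1     83  Fall     Jon         3       166
7     84  Fall     Wes         4       168
Hence 334.

334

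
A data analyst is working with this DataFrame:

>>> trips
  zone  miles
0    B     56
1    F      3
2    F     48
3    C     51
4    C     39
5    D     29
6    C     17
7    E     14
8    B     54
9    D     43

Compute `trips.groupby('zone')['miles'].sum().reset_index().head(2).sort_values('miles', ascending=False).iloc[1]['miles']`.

107

group by zone, sum of miles:
zone
B    110
C    107
D     72
E     14
F     51
Name: miles, dtype: int64
reset_index():
  zone  miles
0    B    110
1    C    107
2    D     72
3    E     14
4    F     51
take first 2 rows:
  zone  miles
0    B    110
1    C    107
sort by miles descending:
  zone  miles
0    B    110
1    C    107
Taking the value at position 1, column 'miles' gives 107.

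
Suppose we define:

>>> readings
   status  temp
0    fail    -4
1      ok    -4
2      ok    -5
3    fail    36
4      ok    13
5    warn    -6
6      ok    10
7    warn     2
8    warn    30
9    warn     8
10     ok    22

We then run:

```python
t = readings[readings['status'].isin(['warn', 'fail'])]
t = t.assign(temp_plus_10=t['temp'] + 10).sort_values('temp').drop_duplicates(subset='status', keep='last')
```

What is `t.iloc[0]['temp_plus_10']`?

filter rows where status in ['warn', 'fail']:
  status  temp
0   fail    -4
3   fail    36
5   warn    -6
7   warn     2
8   warn    30
9   warn     8
add column temp_plus_10 = t['temp'] + 10:
  status  temp  temp_plus_10
0   fail    -4             6
3   fail    36            46
5   warn    -6             4
7   warn     2            12
8   warn    30            40
9   warn     8            18
sort by temp:
  status  temp  temp_plus_10
5   warn    -6             4
0   fail    -4             6
7   warn     2            12
9   warn     8            18
8   warn    30            40
3   fail    36            46
drop duplicate status (keep=last):
  status  temp  temp_plus_10
8   warn    30            40
3   fail    36            46
Then the value at position 0, column 'temp_plus_10': 40

40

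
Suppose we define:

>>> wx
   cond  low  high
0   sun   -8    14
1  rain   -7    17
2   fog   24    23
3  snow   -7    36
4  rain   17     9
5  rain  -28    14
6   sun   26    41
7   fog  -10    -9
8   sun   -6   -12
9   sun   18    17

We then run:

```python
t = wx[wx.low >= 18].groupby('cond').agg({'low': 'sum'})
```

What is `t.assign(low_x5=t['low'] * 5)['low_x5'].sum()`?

340

filter rows where low >= 18:
  cond  low  high
2  fog   24    23
6  sun   26    41
9  sun   18    17
group by cond, sum of low:
      low
cond     
fog    24
sun    44
add column low_x5 = t['low'] * 5:
      low  low_x5
cond             
fog    24     120
sun    44     220
Taking the sum of column 'low_x5' gives 340.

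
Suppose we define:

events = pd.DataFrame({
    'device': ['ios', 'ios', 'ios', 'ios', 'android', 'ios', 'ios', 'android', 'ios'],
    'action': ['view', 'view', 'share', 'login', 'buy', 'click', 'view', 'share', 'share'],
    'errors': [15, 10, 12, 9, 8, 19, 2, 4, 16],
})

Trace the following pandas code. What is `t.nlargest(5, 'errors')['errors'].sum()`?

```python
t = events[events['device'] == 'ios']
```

72

filter rows where device == 'ios':
  device action  errors
0    ios   view      15
1    ios   view      10
2    ios  share      12
3    ios  login       9
5    ios  click      19
6    ios   view       2
8    ios  share      16
take 5 rows with largest errors:
  device action  errors
5    ios  click      19
8    ios  share      16
0    ios   view      15
2    ios  share      12
1    ios   view      10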